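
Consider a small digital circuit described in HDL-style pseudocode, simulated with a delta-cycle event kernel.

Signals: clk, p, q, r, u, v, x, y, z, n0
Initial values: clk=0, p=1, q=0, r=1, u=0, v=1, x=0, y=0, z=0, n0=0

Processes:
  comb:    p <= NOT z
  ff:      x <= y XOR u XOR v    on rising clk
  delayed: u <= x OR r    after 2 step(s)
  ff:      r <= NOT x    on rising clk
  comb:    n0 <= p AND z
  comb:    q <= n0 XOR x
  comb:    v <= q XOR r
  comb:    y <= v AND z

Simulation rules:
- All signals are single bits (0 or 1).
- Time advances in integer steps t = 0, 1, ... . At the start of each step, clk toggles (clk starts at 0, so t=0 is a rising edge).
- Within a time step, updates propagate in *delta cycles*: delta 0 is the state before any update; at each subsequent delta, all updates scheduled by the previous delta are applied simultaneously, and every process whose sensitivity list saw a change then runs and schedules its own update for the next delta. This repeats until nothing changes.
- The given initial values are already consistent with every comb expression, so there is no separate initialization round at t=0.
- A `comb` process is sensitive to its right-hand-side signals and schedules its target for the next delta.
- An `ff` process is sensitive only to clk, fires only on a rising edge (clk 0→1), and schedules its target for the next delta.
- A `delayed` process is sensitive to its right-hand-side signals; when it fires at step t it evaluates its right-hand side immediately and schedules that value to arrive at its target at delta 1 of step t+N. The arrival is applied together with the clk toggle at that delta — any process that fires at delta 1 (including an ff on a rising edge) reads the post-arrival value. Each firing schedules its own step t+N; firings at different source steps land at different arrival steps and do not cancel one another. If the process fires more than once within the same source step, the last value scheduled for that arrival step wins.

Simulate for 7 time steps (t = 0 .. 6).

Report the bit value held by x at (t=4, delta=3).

0

t0.Δ0 y=0 u=0 clk=0 p=1 z=0 n0=0 r=1 q=0 v=1 x=0
t0.Δ1 y=0 u=0 clk=1 p=1 z=0 n0=0 r=1 q=0 v=1 x=0
t0.Δ2 y=0 u=0 clk=1 p=1 z=0 n0=0 r=1 q=0 v=1 x=1
t0.Δ3 y=0 u=0 clk=1 p=1 z=0 n0=0 r=1 q=1 v=1 x=1
t0.Δ4 y=0 u=0 clk=1 p=1 z=0 n0=0 r=1 q=1 v=0 x=1
t1.Δ0 y=0 u=0 clk=1 p=1 z=0 n0=0 r=1 q=1 v=0 x=1
t1.Δ1 y=0 u=0 clk=0 p=1 z=0 n0=0 r=1 q=1 v=0 x=1
t2.Δ0 y=0 u=0 clk=0 p=1 z=0 n0=0 r=1 q=1 v=0 x=1
t2.Δ1 y=0 u=1 clk=1 p=1 z=0 n0=0 r=1 q=1 v=0 x=1
t2.Δ2 y=0 u=1 clk=1 p=1 z=0 n0=0 r=0 q=1 v=0 x=1
t2.Δ3 y=0 u=1 clk=1 p=1 z=0 n0=0 r=0 q=1 v=1 x=1
t3.Δ0 y=0 u=1 clk=1 p=1 z=0 n0=0 r=0 q=1 v=1 x=1
t3.Δ1 y=0 u=1 clk=0 p=1 z=0 n0=0 r=0 q=1 v=1 x=1
t4.Δ0 y=0 u=1 clk=0 p=1 z=0 n0=0 r=0 q=1 v=1 x=1
t4.Δ1 y=0 u=1 clk=1 p=1 z=0 n0=0 r=0 q=1 v=1 x=1
t4.Δ2 y=0 u=1 clk=1 p=1 z=0 n0=0 r=0 q=1 v=1 x=0
t4.Δ3 y=0 u=1 clk=1 p=1 z=0 n0=0 r=0 q=0 v=1 x=0
t4.Δ4 y=0 u=1 clk=1 p=1 z=0 n0=0 r=0 q=0 v=0 x=0
t5.Δ0 y=0 u=1 clk=1 p=1 z=0 n0=0 r=0 q=0 v=0 x=0
t5.Δ1 y=0 u=1 clk=0 p=1 z=0 n0=0 r=0 q=0 v=0 x=0
t6.Δ0 y=0 u=1 clk=0 p=1 z=0 n0=0 r=0 q=0 v=0 x=0
t6.Δ1 y=0 u=0 clk=1 p=1 z=0 n0=0 r=0 q=0 v=0 x=0
t6.Δ2 y=0 u=0 clk=1 p=1 z=0 n0=0 r=1 q=0 v=0 x=0
t6.Δ3 y=0 u=0 clk=1 p=1 z=0 n0=0 r=1 q=0 v=1 x=0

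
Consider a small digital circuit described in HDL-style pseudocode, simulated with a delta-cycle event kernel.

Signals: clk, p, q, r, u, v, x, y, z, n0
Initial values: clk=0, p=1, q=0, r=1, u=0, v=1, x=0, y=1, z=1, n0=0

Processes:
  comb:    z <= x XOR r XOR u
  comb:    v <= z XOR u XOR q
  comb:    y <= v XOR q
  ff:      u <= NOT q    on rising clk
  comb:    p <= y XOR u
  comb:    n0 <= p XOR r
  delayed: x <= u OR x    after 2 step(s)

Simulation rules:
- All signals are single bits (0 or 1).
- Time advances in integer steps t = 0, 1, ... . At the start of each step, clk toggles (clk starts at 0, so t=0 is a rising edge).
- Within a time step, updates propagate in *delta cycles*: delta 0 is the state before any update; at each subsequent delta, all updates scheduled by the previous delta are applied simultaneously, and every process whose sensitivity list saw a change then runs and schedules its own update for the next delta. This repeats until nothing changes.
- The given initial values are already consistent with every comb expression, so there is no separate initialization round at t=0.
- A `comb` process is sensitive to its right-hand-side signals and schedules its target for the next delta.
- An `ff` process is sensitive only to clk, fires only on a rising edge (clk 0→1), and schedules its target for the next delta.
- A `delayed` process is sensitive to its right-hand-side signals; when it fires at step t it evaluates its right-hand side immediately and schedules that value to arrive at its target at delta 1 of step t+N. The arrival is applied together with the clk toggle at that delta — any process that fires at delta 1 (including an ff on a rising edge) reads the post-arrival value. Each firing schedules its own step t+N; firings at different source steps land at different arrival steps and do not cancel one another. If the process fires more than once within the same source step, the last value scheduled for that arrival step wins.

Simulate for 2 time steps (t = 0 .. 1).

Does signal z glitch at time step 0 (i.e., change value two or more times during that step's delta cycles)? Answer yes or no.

[bits: z,v,y,u,clk,p,r,n0,x,q]
t=0: Δ0=1110011000 Δ1=1110111000 Δ2=1111111000 Δ3=0011101000 Δ4=0101101100 Δ5=0111111100 Δ6=0111101000 Δ7=0111101100 | 7Δ
t=1: Δ0=0111101100 Δ1=0111001100 | 1Δ

no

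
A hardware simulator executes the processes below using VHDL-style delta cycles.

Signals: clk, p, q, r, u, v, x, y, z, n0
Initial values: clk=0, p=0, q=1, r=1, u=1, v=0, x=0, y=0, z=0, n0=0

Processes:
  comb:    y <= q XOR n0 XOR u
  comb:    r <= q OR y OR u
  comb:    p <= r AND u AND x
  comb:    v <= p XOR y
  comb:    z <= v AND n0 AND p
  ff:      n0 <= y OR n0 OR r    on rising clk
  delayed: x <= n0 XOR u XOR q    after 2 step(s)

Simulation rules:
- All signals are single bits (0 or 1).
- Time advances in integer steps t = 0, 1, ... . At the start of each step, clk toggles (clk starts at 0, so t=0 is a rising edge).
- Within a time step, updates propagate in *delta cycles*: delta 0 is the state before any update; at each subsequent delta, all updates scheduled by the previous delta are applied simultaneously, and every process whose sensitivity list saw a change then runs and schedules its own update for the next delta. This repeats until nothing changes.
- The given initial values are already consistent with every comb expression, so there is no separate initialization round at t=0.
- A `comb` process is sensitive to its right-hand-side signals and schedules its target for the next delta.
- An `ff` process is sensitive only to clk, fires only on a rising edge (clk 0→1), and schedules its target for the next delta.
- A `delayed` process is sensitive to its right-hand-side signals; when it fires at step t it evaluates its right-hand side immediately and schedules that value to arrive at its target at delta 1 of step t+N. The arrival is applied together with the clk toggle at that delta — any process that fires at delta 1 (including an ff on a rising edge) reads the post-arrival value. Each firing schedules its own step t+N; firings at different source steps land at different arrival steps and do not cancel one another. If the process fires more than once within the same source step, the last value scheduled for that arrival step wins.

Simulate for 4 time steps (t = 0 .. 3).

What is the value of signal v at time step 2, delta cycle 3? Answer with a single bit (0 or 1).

t0.Δ0 v=0 q=1 y=0 z=0 r=1 u=1 n0=0 clk=0 p=0 x=0
t0.Δ1 v=0 q=1 y=0 z=0 r=1 u=1 n0=0 clk=1 p=0 x=0
t0.Δ2 v=0 q=1 y=0 z=0 r=1 u=1 n0=1 clk=1 p=0 x=0
t0.Δ3 v=0 q=1 y=1 z=0 r=1 u=1 n0=1 clk=1 p=0 x=0
t0.Δ4 v=1 q=1 y=1 z=0 r=1 u=1 n0=1 clk=1 p=0 x=0
t1.Δ0 v=1 q=1 y=1 z=0 r=1 u=1 n0=1 clk=1 p=0 x=0
t1.Δ1 v=1 q=1 y=1 z=0 r=1 u=1 n0=1 clk=0 p=0 x=0
t2.Δ0 v=1 q=1 y=1 z=0 r=1 u=1 n0=1 clk=0 p=0 x=0
t2.Δ1 v=1 q=1 y=1 z=0 r=1 u=1 n0=1 clk=1 p=0 x=1
t2.Δ2 v=1 q=1 y=1 z=0 r=1 u=1 n0=1 clk=1 p=1 x=1
t2.Δ3 v=0 q=1 y=1 z=1 r=1 u=1 n0=1 clk=1 p=1 x=1
t2.Δ4 v=0 q=1 y=1 z=0 r=1 u=1 n0=1 clk=1 p=1 x=1
t3.Δ0 v=0 q=1 y=1 z=0 r=1 u=1 n0=1 clk=1 p=1 x=1
t3.Δ1 v=0 q=1 y=1 z=0 r=1 u=1 n0=1 clk=0 p=1 x=1

0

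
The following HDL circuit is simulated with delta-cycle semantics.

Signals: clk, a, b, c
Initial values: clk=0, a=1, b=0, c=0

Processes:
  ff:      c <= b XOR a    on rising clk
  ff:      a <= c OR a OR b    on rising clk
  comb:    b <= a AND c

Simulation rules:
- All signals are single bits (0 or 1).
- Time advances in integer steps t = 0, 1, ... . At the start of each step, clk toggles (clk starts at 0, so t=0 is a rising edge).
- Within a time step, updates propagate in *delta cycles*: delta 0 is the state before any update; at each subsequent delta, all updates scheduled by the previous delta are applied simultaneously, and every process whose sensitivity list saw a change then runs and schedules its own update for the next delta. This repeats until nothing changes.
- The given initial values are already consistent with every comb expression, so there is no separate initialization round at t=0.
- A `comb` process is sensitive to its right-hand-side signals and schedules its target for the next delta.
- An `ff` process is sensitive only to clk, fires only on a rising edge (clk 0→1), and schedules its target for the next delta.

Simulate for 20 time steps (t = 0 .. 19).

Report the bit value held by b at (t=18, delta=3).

[bits: clk,a,c,b]
t=0: Δ0=0100 Δ1=1100 Δ2=1110 Δ3=1111 | 3Δ
t=1: Δ0=1111 Δ1=0111 | 1Δ
t=2: Δ0=0111 Δ1=1111 Δ2=1101 Δ3=1100 | 3Δ
t=3: Δ0=1100 Δ1=0100 | 1Δ
t=4: Δ0=0100 Δ1=1100 Δ2=1110 Δ3=1111 | 3Δ
t=5: Δ0=1111 Δ1=0111 | 1Δ
t=6: Δ0=0111 Δ1=1111 Δ2=1101 Δ3=1100 | 3Δ
t=7: Δ0=1100 Δ1=0100 | 1Δ
t=8: Δ0=0100 Δ1=1100 Δ2=1110 Δ3=1111 | 3Δ
t=9: Δ0=1111 Δ1=0111 | 1Δ
t=10: Δ0=0111 Δ1=1111 Δ2=1101 Δ3=1100 | 3Δ
t=11: Δ0=1100 Δ1=0100 | 1Δ
t=12: Δ0=0100 Δ1=1100 Δ2=1110 Δ3=1111 | 3Δ
t=13: Δ0=1111 Δ1=0111 | 1Δ
t=14: Δ0=0111 Δ1=1111 Δ2=1101 Δ3=1100 | 3Δ
t=15: Δ0=1100 Δ1=0100 | 1Δ
t=16: Δ0=0100 Δ1=1100 Δ2=1110 Δ3=1111 | 3Δ
t=17: Δ0=1111 Δ1=0111 | 1Δ
t=18: Δ0=0111 Δ1=1111 Δ2=1101 Δ3=1100 | 3Δ
t=19: Δ0=1100 Δ1=0100 | 1Δ

0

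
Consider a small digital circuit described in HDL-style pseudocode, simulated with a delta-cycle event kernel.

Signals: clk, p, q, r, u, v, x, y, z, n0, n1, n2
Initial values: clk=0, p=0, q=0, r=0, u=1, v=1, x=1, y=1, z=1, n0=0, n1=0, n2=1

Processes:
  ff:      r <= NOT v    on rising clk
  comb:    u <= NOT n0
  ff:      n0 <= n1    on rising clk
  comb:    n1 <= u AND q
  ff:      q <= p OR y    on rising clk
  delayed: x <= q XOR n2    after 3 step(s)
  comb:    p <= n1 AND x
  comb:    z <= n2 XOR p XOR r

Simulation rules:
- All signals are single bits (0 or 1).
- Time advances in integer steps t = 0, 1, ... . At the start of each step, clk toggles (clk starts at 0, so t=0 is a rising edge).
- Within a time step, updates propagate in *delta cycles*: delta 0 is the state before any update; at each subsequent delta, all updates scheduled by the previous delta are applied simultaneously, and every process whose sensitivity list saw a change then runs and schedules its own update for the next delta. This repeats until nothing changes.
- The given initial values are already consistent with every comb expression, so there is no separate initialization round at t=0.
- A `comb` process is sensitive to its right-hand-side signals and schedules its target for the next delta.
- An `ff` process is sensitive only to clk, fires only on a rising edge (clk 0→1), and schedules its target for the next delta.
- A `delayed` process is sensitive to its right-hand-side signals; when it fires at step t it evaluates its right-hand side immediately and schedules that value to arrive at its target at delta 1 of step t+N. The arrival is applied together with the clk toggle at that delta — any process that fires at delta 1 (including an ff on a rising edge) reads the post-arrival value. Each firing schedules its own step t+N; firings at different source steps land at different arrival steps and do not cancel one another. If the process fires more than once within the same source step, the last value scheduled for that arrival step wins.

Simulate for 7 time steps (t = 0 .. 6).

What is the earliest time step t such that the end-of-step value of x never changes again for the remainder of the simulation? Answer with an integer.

3

t0.Δ0 n0=0 y=1 n1=0 x=1 p=0 v=1 clk=0 n2=1 q=0 z=1 u=1 r=0
t0.Δ1 n0=0 y=1 n1=0 x=1 p=0 v=1 clk=1 n2=1 q=0 z=1 u=1 r=0
t0.Δ2 n0=0 y=1 n1=0 x=1 p=0 v=1 clk=1 n2=1 q=1 z=1 u=1 r=0
t0.Δ3 n0=0 y=1 n1=1 x=1 p=0 v=1 clk=1 n2=1 q=1 z=1 u=1 r=0
t0.Δ4 n0=0 y=1 n1=1 x=1 p=1 v=1 clk=1 n2=1 q=1 z=1 u=1 r=0
t0.Δ5 n0=0 y=1 n1=1 x=1 p=1 v=1 clk=1 n2=1 q=1 z=0 u=1 r=0
t1.Δ0 n0=0 y=1 n1=1 x=1 p=1 v=1 clk=1 n2=1 q=1 z=0 u=1 r=0
t1.Δ1 n0=0 y=1 n1=1 x=1 p=1 v=1 clk=0 n2=1 q=1 z=0 u=1 r=0
t2.Δ0 n0=0 y=1 n1=1 x=1 p=1 v=1 clk=0 n2=1 q=1 z=0 u=1 r=0
t2.Δ1 n0=0 y=1 n1=1 x=1 p=1 v=1 clk=1 n2=1 q=1 z=0 u=1 r=0
t2.Δ2 n0=1 y=1 n1=1 x=1 p=1 v=1 clk=1 n2=1 q=1 z=0 u=1 r=0
t2.Δ3 n0=1 y=1 n1=1 x=1 p=1 v=1 clk=1 n2=1 q=1 z=0 u=0 r=0
t2.Δ4 n0=1 y=1 n1=0 x=1 p=1 v=1 clk=1 n2=1 q=1 z=0 u=0 r=0
t2.Δ5 n0=1 y=1 n1=0 x=1 p=0 v=1 clk=1 n2=1 q=1 z=0 u=0 r=0
t2.Δ6 n0=1 y=1 n1=0 x=1 p=0 v=1 clk=1 n2=1 q=1 z=1 u=0 r=0
t3.Δ0 n0=1 y=1 n1=0 x=1 p=0 v=1 clk=1 n2=1 q=1 z=1 u=0 r=0
t3.Δ1 n0=1 y=1 n1=0 x=0 p=0 v=1 clk=0 n2=1 q=1 z=1 u=0 r=0
t4.Δ0 n0=1 y=1 n1=0 x=0 p=0 v=1 clk=0 n2=1 q=1 z=1 u=0 r=0
t4.Δ1 n0=1 y=1 n1=0 x=0 p=0 v=1 clk=1 n2=1 q=1 z=1 u=0 r=0
t4.Δ2 n0=0 y=1 n1=0 x=0 p=0 v=1 clk=1 n2=1 q=1 z=1 u=0 r=0
t4.Δ3 n0=0 y=1 n1=0 x=0 p=0 v=1 clk=1 n2=1 q=1 z=1 u=1 r=0
t4.Δ4 n0=0 y=1 n1=1 x=0 p=0 v=1 clk=1 n2=1 q=1 z=1 u=1 r=0
t5.Δ0 n0=0 y=1 n1=1 x=0 p=0 v=1 clk=1 n2=1 q=1 z=1 u=1 r=0
t5.Δ1 n0=0 y=1 n1=1 x=0 p=0 v=1 clk=0 n2=1 q=1 z=1 u=1 r=0
t6.Δ0 n0=0 y=1 n1=1 x=0 p=0 v=1 clk=0 n2=1 q=1 z=1 u=1 r=0
t6.Δ1 n0=0 y=1 n1=1 x=0 p=0 v=1 clk=1 n2=1 q=1 z=1 u=1 r=0
t6.Δ2 n0=1 y=1 n1=1 x=0 p=0 v=1 clk=1 n2=1 q=1 z=1 u=1 r=0
t6.Δ3 n0=1 y=1 n1=1 x=0 p=0 v=1 clk=1 n2=1 q=1 z=1 u=0 r=0
t6.Δ4 n0=1 y=1 n1=0 x=0 p=0 v=1 clk=1 n2=1 q=1 z=1 u=0 r=0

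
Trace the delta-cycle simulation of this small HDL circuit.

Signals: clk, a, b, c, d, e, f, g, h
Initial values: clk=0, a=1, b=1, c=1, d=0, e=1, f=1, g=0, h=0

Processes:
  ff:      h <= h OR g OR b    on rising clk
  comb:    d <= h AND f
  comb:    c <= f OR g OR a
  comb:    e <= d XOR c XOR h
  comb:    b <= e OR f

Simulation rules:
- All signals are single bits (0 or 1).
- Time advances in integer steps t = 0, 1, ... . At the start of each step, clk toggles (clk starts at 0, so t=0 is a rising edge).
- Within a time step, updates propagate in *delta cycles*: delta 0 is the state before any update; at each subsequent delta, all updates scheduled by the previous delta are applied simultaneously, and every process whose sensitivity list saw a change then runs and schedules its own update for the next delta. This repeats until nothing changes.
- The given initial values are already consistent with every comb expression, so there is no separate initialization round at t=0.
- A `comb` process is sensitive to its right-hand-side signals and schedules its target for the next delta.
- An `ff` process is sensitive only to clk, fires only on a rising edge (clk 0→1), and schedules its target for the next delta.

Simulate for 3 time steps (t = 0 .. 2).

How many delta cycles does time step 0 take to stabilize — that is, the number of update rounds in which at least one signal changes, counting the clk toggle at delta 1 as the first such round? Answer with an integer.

4

t=0 Δ0: d=0 f=1 h=0 e=1 a=1 g=0 clk=0 c=1 b=1
  Δ1: clk:0→1
  Δ2: h:0→1
  Δ3: d:0→1, e:1→0
  Δ4: e:0→1
  (4Δ to stable)
t=1 Δ0: d=1 f=1 h=1 e=1 a=1 g=0 clk=1 c=1 b=1
  Δ1: clk:1→0
  (1Δ to stable)
t=2 Δ0: d=1 f=1 h=1 e=1 a=1 g=0 clk=0 c=1 b=1
  Δ1: clk:0→1
  (1Δ to stable)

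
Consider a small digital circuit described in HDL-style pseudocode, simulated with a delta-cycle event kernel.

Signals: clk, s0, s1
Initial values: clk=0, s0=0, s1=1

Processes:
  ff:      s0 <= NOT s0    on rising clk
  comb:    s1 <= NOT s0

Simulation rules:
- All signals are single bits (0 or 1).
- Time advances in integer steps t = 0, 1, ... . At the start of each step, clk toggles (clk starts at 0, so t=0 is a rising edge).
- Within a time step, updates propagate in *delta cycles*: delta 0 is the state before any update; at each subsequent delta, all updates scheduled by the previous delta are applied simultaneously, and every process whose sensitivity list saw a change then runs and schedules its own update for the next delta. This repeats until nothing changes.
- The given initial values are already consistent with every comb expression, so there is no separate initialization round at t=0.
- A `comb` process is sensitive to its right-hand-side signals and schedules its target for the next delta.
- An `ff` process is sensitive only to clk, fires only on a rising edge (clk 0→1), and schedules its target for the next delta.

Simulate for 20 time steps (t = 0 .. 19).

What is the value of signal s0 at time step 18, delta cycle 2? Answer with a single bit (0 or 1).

[bits: clk,s0,s1]
t=0: Δ0=001 Δ1=101 Δ2=111 Δ3=110 | 3Δ
t=1: Δ0=110 Δ1=010 | 1Δ
t=2: Δ0=010 Δ1=110 Δ2=100 Δ3=101 | 3Δ
t=3: Δ0=101 Δ1=001 | 1Δ
t=4: Δ0=001 Δ1=101 Δ2=111 Δ3=110 | 3Δ
t=5: Δ0=110 Δ1=010 | 1Δ
t=6: Δ0=010 Δ1=110 Δ2=100 Δ3=101 | 3Δ
t=7: Δ0=101 Δ1=001 | 1Δ
t=8: Δ0=001 Δ1=101 Δ2=111 Δ3=110 | 3Δ
t=9: Δ0=110 Δ1=010 | 1Δ
t=10: Δ0=010 Δ1=110 Δ2=100 Δ3=101 | 3Δ
t=11: Δ0=101 Δ1=001 | 1Δ
t=12: Δ0=001 Δ1=101 Δ2=111 Δ3=110 | 3Δ
t=13: Δ0=110 Δ1=010 | 1Δ
t=14: Δ0=010 Δ1=110 Δ2=100 Δ3=101 | 3Δ
t=15: Δ0=101 Δ1=001 | 1Δ
t=16: Δ0=001 Δ1=101 Δ2=111 Δ3=110 | 3Δ
t=17: Δ0=110 Δ1=010 | 1Δ
t=18: Δ0=010 Δ1=110 Δ2=100 Δ3=101 | 3Δ
t=19: Δ0=101 Δ1=001 | 1Δ

0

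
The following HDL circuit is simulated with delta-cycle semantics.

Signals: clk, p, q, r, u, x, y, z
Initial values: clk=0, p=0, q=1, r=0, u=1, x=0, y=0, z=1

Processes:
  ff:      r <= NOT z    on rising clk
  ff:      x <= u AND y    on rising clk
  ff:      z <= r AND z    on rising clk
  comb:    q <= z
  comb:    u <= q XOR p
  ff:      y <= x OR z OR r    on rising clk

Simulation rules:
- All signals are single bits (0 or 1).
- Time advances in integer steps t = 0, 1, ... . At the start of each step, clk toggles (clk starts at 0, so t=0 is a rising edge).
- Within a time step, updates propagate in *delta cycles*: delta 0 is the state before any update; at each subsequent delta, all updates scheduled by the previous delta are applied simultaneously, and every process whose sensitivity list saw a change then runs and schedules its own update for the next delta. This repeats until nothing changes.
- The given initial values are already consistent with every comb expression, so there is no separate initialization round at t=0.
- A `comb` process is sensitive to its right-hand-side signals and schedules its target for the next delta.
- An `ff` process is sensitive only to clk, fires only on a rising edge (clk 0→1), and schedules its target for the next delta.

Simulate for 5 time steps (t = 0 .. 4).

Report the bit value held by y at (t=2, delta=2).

0

t=0 Δ0: z=1 q=1 y=0 r=0 x=0 p=0 clk=0 u=1
  Δ1: clk:0→1
  Δ2: z:1→0, y:0→1
  Δ3: q:1→0
  Δ4: u:1→0
  (4Δ to stable)
t=1 Δ0: z=0 q=0 y=1 r=0 x=0 p=0 clk=1 u=0
  Δ1: clk:1→0
  (1Δ to stable)
t=2 Δ0: z=0 q=0 y=1 r=0 x=0 p=0 clk=0 u=0
  Δ1: clk:0→1
  Δ2: y:1→0, r:0→1
  (2Δ to stable)
t=3 Δ0: z=0 q=0 y=0 r=1 x=0 p=0 clk=1 u=0
  Δ1: clk:1→0
  (1Δ to stable)
t=4 Δ0: z=0 q=0 y=0 r=1 x=0 p=0 clk=0 u=0
  Δ1: clk:0→1
  Δ2: y:0→1
  (2Δ to stable)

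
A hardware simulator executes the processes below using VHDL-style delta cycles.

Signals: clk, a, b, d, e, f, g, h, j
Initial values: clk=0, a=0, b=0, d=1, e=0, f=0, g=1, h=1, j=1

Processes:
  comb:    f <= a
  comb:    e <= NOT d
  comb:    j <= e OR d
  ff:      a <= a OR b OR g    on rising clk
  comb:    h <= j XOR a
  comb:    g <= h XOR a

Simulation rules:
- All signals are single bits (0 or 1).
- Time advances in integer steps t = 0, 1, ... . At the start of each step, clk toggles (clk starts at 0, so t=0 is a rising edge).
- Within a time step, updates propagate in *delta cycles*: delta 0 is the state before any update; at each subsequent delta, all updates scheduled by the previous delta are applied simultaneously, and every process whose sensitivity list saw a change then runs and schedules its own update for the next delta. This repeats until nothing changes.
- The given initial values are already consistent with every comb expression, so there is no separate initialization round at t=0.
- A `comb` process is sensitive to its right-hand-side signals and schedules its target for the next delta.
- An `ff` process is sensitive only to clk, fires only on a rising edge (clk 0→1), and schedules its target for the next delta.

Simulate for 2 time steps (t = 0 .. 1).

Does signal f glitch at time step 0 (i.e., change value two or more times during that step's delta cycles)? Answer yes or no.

no

t0.Δ0 j=1 h=1 e=0 b=0 clk=0 f=0 d=1 g=1 a=0
t0.Δ1 j=1 h=1 e=0 b=0 clk=1 f=0 d=1 g=1 a=0
t0.Δ2 j=1 h=1 e=0 b=0 clk=1 f=0 d=1 g=1 a=1
t0.Δ3 j=1 h=0 e=0 b=0 clk=1 f=1 d=1 g=0 a=1
t0.Δ4 j=1 h=0 e=0 b=0 clk=1 f=1 d=1 g=1 a=1
t1.Δ0 j=1 h=0 e=0 b=0 clk=1 f=1 d=1 g=1 a=1
t1.Δ1 j=1 h=0 e=0 b=0 clk=0 f=1 d=1 g=1 a=1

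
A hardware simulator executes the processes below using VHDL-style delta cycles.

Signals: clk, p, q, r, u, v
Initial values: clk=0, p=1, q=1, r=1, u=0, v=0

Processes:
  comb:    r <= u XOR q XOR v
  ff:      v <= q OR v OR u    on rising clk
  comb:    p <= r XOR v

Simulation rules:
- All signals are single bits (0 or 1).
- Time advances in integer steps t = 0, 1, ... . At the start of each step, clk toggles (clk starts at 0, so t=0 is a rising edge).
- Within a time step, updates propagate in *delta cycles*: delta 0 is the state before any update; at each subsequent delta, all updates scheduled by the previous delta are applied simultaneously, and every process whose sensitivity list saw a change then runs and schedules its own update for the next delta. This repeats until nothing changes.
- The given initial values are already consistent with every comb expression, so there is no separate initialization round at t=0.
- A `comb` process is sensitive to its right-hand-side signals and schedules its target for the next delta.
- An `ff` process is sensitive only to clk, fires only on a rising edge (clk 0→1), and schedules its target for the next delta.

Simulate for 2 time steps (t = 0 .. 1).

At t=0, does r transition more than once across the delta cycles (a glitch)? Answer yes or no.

t=0 Δ0: q=1 clk=0 p=1 r=1 u=0 v=0
  Δ1: clk:0→1
  Δ2: v:0→1
  Δ3: p:1→0, r:1→0
  Δ4: p:0→1
  (4Δ to stable)
t=1 Δ0: q=1 clk=1 p=1 r=0 u=0 v=1
  Δ1: clk:1→0
  (1Δ to stable)

no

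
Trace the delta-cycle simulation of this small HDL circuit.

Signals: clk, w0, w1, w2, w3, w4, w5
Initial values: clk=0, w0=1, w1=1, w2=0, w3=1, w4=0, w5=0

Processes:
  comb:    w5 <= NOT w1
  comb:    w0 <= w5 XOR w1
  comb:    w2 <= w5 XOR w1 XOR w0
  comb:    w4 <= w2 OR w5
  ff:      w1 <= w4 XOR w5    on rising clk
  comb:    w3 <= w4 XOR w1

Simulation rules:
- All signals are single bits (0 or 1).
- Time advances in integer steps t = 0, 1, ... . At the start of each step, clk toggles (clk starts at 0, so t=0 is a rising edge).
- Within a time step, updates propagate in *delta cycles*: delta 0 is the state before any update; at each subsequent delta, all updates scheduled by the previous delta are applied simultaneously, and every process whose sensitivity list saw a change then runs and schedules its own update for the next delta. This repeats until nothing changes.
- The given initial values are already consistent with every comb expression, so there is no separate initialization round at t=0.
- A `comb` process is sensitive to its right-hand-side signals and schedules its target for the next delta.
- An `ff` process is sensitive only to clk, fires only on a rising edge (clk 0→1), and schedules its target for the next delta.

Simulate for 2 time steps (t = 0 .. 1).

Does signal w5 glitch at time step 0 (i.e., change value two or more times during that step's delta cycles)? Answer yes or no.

no

t=0 Δ0: w3=1 w5=0 w1=1 w0=1 w2=0 clk=0 w4=0
  Δ1: clk:0→1
  Δ2: w1:1→0
  Δ3: w3:1→0, w5:0→1, w0:1→0, w2:0→1
  Δ4: w0:0→1, w4:0→1
  Δ5: w3:0→1, w2:1→0
  (5Δ to stable)
t=1 Δ0: w3=1 w5=1 w1=0 w0=1 w2=0 clk=1 w4=1
  Δ1: clk:1→0
  (1Δ to stable)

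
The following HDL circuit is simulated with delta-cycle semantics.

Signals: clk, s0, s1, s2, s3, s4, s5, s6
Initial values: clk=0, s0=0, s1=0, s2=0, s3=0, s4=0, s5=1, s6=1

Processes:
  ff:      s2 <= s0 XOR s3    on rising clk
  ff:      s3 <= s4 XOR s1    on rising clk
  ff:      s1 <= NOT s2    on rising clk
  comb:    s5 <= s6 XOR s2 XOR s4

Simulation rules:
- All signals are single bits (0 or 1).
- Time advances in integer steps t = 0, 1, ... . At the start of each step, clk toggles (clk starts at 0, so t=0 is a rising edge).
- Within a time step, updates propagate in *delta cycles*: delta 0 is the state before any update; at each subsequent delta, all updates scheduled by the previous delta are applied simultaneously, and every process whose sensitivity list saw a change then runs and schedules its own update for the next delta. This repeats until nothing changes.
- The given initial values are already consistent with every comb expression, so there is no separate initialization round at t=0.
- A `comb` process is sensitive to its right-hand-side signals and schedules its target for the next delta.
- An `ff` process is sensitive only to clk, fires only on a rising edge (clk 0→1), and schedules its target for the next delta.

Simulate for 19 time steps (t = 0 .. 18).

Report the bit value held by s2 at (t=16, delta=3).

[bits: s2,s3,s6,s0,clk,s4,s5,s1]
t=0: Δ0=00100010 Δ1=00101010 Δ2=00101011 | 2Δ
t=1: Δ0=00101011 Δ1=00100011 | 1Δ
t=2: Δ0=00100011 Δ1=00101011 Δ2=01101011 | 2Δ
t=3: Δ0=01101011 Δ1=01100011 | 1Δ
t=4: Δ0=01100011 Δ1=01101011 Δ2=11101011 Δ3=11101001 | 3Δ
t=5: Δ0=11101001 Δ1=11100001 | 1Δ
t=6: Δ0=11100001 Δ1=11101001 Δ2=11101000 | 2Δ
t=7: Δ0=11101000 Δ1=11100000 | 1Δ
t=8: Δ0=11100000 Δ1=11101000 Δ2=10101000 | 2Δ
t=9: Δ0=10101000 Δ1=10100000 | 1Δ
t=10: Δ0=10100000 Δ1=10101000 Δ2=00101000 Δ3=00101010 | 3Δ
t=11: Δ0=00101010 Δ1=00100010 | 1Δ
t=12: Δ0=00100010 Δ1=00101010 Δ2=00101011 | 2Δ
t=13: Δ0=00101011 Δ1=00100011 | 1Δ
t=14: Δ0=00100011 Δ1=00101011 Δ2=01101011 | 2Δ
t=15: Δ0=01101011 Δ1=01100011 | 1Δ
t=16: Δ0=01100011 Δ1=01101011 Δ2=11101011 Δ3=11101001 | 3Δ
t=17: Δ0=11101001 Δ1=11100001 | 1Δ
t=18: Δ0=11100001 Δ1=11101001 Δ2=11101000 | 2Δ

1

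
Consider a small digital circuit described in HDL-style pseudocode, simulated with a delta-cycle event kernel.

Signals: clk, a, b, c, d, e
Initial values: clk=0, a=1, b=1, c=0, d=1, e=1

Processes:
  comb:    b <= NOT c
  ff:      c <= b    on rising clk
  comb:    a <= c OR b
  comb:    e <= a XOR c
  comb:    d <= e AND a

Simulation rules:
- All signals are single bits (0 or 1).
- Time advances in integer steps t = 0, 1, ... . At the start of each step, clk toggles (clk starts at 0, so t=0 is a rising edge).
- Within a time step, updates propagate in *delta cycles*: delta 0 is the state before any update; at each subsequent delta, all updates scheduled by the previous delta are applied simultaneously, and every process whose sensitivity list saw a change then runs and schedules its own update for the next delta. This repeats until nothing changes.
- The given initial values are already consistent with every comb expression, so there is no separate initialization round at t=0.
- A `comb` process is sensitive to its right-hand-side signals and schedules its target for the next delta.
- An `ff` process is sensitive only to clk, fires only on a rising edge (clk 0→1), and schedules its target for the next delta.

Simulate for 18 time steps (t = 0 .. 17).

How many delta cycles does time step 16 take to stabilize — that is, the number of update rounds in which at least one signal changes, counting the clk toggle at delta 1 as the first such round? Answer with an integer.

t=0 Δ0: b=1 c=0 e=1 clk=0 a=1 d=1
  Δ1: clk:0→1
  Δ2: c:0→1
  Δ3: b:1→0, e:1→0
  Δ4: d:1→0
  (4Δ to stable)
t=1 Δ0: b=0 c=1 e=0 clk=1 a=1 d=0
  Δ1: clk:1→0
  (1Δ to stable)
t=2 Δ0: b=0 c=1 e=0 clk=0 a=1 d=0
  Δ1: clk:0→1
  Δ2: c:1→0
  Δ3: b:0→1, e:0→1, a:1→0
  Δ4: e:1→0, a:0→1
  Δ5: e:0→1
  Δ6: d:0→1
  (6Δ to stable)
t=3 Δ0: b=1 c=0 e=1 clk=1 a=1 d=1
  Δ1: clk:1→0
  (1Δ to stable)
t=4 Δ0: b=1 c=0 e=1 clk=0 a=1 d=1
  Δ1: clk:0→1
  Δ2: c:0→1
  Δ3: b:1→0, e:1→0
  Δ4: d:1→0
  (4Δ to stable)
t=5 Δ0: b=0 c=1 e=0 clk=1 a=1 d=0
  Δ1: clk:1→0
  (1Δ to stable)
t=6 Δ0: b=0 c=1 e=0 clk=0 a=1 d=0
  Δ1: clk:0→1
  Δ2: c:1→0
  Δ3: b:0→1, e:0→1, a:1→0
  Δ4: e:1→0, a:0→1
  Δ5: e:0→1
  Δ6: d:0→1
  (6Δ to stable)
t=7 Δ0: b=1 c=0 e=1 clk=1 a=1 d=1
  Δ1: clk:1→0
  (1Δ to stable)
t=8 Δ0: b=1 c=0 e=1 clk=0 a=1 d=1
  Δ1: clk:0→1
  Δ2: c:0→1
  Δ3: b:1→0, e:1→0
  Δ4: d:1→0
  (4Δ to stable)
t=9 Δ0: b=0 c=1 e=0 clk=1 a=1 d=0
  Δ1: clk:1→0
  (1Δ to stable)
t=10 Δ0: b=0 c=1 e=0 clk=0 a=1 d=0
  Δ1: clk:0→1
  Δ2: c:1→0
  Δ3: b:0→1, e:0→1, a:1→0
  Δ4: e:1→0, a:0→1
  Δ5: e:0→1
  Δ6: d:0→1
  (6Δ to stable)
t=11 Δ0: b=1 c=0 e=1 clk=1 a=1 d=1
  Δ1: clk:1→0
  (1Δ to stable)
t=12 Δ0: b=1 c=0 e=1 clk=0 a=1 d=1
  Δ1: clk:0→1
  Δ2: c:0→1
  Δ3: b:1→0, e:1→0
  Δ4: d:1→0
  (4Δ to stable)
t=13 Δ0: b=0 c=1 e=0 clk=1 a=1 d=0
  Δ1: clk:1→0
  (1Δ to stable)
t=14 Δ0: b=0 c=1 e=0 clk=0 a=1 d=0
  Δ1: clk:0→1
  Δ2: c:1→0
  Δ3: b:0→1, e:0→1, a:1→0
  Δ4: e:1→0, a:0→1
  Δ5: e:0→1
  Δ6: d:0→1
  (6Δ to stable)
t=15 Δ0: b=1 c=0 e=1 clk=1 a=1 d=1
  Δ1: clk:1→0
  (1Δ to stable)
t=16 Δ0: b=1 c=0 e=1 clk=0 a=1 d=1
  Δ1: clk:0→1
  Δ2: c:0→1
  Δ3: b:1→0, e:1→0
  Δ4: d:1→0
  (4Δ to stable)
t=17 Δ0: b=0 c=1 e=0 clk=1 a=1 d=0
  Δ1: clk:1→0
  (1Δ to stable)

4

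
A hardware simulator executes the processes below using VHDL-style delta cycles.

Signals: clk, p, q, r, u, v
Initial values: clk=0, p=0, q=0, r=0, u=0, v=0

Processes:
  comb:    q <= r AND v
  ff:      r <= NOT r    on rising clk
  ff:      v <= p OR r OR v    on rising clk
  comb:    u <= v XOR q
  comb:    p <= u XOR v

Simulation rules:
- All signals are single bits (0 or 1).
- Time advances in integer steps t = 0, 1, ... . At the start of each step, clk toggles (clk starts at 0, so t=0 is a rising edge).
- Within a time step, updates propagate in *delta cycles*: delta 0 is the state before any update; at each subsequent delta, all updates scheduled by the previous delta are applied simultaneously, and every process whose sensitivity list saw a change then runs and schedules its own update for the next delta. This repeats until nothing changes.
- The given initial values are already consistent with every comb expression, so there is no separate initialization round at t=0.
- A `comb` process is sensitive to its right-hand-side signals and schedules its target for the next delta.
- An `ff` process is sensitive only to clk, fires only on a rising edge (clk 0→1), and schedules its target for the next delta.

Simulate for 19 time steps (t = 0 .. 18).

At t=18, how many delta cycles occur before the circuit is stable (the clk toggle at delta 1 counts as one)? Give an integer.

[bits: r,p,clk,u,q,v]
t=0: Δ0=000000 Δ1=001000 Δ2=101000 | 2Δ
t=1: Δ0=101000 Δ1=100000 | 1Δ
t=2: Δ0=100000 Δ1=101000 Δ2=001001 Δ3=011101 Δ4=001101 | 4Δ
t=3: Δ0=001101 Δ1=000101 | 1Δ
t=4: Δ0=000101 Δ1=001101 Δ2=101101 Δ3=101111 Δ4=101011 Δ5=111011 | 5Δ
t=5: Δ0=111011 Δ1=110011 | 1Δ
t=6: Δ0=110011 Δ1=111011 Δ2=011011 Δ3=011001 Δ4=011101 Δ5=001101 | 5Δ
t=7: Δ0=001101 Δ1=000101 | 1Δ
t=8: Δ0=000101 Δ1=001101 Δ2=101101 Δ3=101111 Δ4=101011 Δ5=111011 | 5Δ
t=9: Δ0=111011 Δ1=110011 | 1Δ
t=10: Δ0=110011 Δ1=111011 Δ2=011011 Δ3=011001 Δ4=011101 Δ5=001101 | 5Δ
t=11: Δ0=001101 Δ1=000101 | 1Δ
t=12: Δ0=000101 Δ1=001101 Δ2=101101 Δ3=101111 Δ4=101011 Δ5=111011 | 5Δ
t=13: Δ0=111011 Δ1=110011 | 1Δ
t=14: Δ0=110011 Δ1=111011 Δ2=011011 Δ3=011001 Δ4=011101 Δ5=001101 | 5Δ
t=15: Δ0=001101 Δ1=000101 | 1Δ
t=16: Δ0=000101 Δ1=001101 Δ2=101101 Δ3=101111 Δ4=101011 Δ5=111011 | 5Δ
t=17: Δ0=111011 Δ1=110011 | 1Δ
t=18: Δ0=110011 Δ1=111011 Δ2=011011 Δ3=011001 Δ4=011101 Δ5=001101 | 5Δ

5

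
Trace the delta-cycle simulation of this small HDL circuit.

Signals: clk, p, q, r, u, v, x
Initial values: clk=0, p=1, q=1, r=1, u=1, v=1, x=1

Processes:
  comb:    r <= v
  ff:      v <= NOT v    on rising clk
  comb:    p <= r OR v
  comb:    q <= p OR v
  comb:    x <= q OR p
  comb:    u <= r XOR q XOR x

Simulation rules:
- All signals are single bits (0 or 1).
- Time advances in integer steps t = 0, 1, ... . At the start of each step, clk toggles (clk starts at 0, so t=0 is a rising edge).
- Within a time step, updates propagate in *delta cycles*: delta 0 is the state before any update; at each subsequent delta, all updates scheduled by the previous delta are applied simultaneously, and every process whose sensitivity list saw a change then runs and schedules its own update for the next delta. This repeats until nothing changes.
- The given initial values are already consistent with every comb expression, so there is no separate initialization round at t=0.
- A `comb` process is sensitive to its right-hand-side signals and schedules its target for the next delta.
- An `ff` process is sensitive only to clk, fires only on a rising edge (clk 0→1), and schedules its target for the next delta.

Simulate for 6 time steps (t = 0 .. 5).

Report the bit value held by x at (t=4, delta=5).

t=0 Δ0: v=1 p=1 clk=0 q=1 u=1 x=1 r=1
  Δ1: clk:0→1
  Δ2: v:1→0
  Δ3: r:1→0
  Δ4: p:1→0, u:1→0
  Δ5: q:1→0
  Δ6: u:0→1, x:1→0
  Δ7: u:1→0
  (7Δ to stable)
t=1 Δ0: v=0 p=0 clk=1 q=0 u=0 x=0 r=0
  Δ1: clk:1→0
  (1Δ to stable)
t=2 Δ0: v=0 p=0 clk=0 q=0 u=0 x=0 r=0
  Δ1: clk:0→1
  Δ2: v:0→1
  Δ3: p:0→1, q:0→1, r:0→1
  Δ4: x:0→1
  Δ5: u:0→1
  (5Δ to stable)
t=3 Δ0: v=1 p=1 clk=1 q=1 u=1 x=1 r=1
  Δ1: clk:1→0
  (1Δ to stable)
t=4 Δ0: v=1 p=1 clk=0 q=1 u=1 x=1 r=1
  Δ1: clk:0→1
  Δ2: v:1→0
  Δ3: r:1→0
  Δ4: p:1→0, u:1→0
  Δ5: q:1→0
  Δ6: u:0→1, x:1→0
  Δ7: u:1→0
  (7Δ to stable)
t=5 Δ0: v=0 p=0 clk=1 q=0 u=0 x=0 r=0
  Δ1: clk:1→0
  (1Δ to stable)

1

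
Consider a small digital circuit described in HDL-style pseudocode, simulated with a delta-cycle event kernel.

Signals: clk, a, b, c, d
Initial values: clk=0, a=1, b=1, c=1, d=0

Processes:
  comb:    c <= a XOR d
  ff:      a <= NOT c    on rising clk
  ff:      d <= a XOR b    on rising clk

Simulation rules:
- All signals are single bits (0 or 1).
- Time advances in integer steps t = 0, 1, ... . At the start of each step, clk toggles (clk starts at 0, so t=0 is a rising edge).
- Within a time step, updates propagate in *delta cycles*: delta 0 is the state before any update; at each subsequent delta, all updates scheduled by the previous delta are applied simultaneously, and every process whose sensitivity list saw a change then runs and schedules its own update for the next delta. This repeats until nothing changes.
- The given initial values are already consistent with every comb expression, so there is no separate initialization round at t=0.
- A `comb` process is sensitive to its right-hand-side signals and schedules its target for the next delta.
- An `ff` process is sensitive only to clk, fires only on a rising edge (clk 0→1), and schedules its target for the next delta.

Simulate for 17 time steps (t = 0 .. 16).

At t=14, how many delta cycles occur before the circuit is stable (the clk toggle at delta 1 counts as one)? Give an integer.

2

[bits: b,c,a,clk,d]
t=0: Δ0=11100 Δ1=11110 Δ2=11010 Δ3=10010 | 3Δ
t=1: Δ0=10010 Δ1=10000 | 1Δ
t=2: Δ0=10000 Δ1=10010 Δ2=10111 | 2Δ
t=3: Δ0=10111 Δ1=10101 | 1Δ
t=4: Δ0=10101 Δ1=10111 Δ2=10110 Δ3=11110 | 3Δ
t=5: Δ0=11110 Δ1=11100 | 1Δ
t=6: Δ0=11100 Δ1=11110 Δ2=11010 Δ3=10010 | 3Δ
t=7: Δ0=10010 Δ1=10000 | 1Δ
t=8: Δ0=10000 Δ1=10010 Δ2=10111 | 2Δ
t=9: Δ0=10111 Δ1=10101 | 1Δ
t=10: Δ0=10101 Δ1=10111 Δ2=10110 Δ3=11110 | 3Δ
t=11: Δ0=11110 Δ1=11100 | 1Δ
t=12: Δ0=11100 Δ1=11110 Δ2=11010 Δ3=10010 | 3Δ
t=13: Δ0=10010 Δ1=10000 | 1Δ
t=14: Δ0=10000 Δ1=10010 Δ2=10111 | 2Δ
t=15: Δ0=10111 Δ1=10101 | 1Δ
t=16: Δ0=10101 Δ1=10111 Δ2=10110 Δ3=11110 | 3Δ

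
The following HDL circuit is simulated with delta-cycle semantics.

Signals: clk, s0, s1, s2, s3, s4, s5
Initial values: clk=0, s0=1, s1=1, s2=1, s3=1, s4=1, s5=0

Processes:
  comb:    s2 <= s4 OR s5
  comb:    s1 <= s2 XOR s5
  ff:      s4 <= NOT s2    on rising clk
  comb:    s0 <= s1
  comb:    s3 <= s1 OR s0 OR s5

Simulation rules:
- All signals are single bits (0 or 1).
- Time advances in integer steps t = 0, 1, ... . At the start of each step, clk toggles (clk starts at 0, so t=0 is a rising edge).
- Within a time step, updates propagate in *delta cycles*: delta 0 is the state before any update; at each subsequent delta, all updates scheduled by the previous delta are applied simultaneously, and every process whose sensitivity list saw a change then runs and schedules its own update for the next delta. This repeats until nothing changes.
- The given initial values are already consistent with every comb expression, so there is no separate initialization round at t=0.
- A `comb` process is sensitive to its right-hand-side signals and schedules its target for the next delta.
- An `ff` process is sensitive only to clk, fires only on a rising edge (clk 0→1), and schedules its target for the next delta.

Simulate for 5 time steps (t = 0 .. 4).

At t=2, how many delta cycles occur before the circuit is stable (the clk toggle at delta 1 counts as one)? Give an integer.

5

t=0 Δ0: clk=0 s0=1 s2=1 s4=1 s3=1 s1=1 s5=0
  Δ1: clk:0→1
  Δ2: s4:1→0
  Δ3: s2:1→0
  Δ4: s1:1→0
  Δ5: s0:1→0
  Δ6: s3:1→0
  (6Δ to stable)
t=1 Δ0: clk=1 s0=0 s2=0 s4=0 s3=0 s1=0 s5=0
  Δ1: clk:1→0
  (1Δ to stable)
t=2 Δ0: clk=0 s0=0 s2=0 s4=0 s3=0 s1=0 s5=0
  Δ1: clk:0→1
  Δ2: s4:0→1
  Δ3: s2:0→1
  Δ4: s1:0→1
  Δ5: s0:0→1, s3:0→1
  (5Δ to stable)
t=3 Δ0: clk=1 s0=1 s2=1 s4=1 s3=1 s1=1 s5=0
  Δ1: clk:1→0
  (1Δ to stable)
t=4 Δ0: clk=0 s0=1 s2=1 s4=1 s3=1 s1=1 s5=0
  Δ1: clk:0→1
  Δ2: s4:1→0
  Δ3: s2:1→0
  Δ4: s1:1→0
  Δ5: s0:1→0
  Δ6: s3:1→0
  (6Δ to stable)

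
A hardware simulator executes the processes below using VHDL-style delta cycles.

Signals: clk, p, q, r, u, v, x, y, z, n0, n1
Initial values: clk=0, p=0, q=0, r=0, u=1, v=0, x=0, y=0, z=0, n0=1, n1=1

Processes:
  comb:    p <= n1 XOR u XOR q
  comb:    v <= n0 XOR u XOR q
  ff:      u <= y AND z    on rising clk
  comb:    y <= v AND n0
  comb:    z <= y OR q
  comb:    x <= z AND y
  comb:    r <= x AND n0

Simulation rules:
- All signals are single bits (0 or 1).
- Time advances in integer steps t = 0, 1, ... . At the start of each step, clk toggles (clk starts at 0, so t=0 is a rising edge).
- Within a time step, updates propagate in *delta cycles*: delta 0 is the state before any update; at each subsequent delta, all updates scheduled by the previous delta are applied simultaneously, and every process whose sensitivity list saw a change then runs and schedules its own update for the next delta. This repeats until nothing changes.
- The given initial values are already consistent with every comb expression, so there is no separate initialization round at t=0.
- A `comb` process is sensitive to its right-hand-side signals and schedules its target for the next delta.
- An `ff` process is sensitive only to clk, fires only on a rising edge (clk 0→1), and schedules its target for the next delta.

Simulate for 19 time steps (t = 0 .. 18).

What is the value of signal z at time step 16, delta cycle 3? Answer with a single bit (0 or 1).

[bits: u,p,y,n1,v,x,n0,q,r,z,clk]
t=0: Δ0=10010010000 Δ1=10010010001 Δ2=00010010001 Δ3=01011010001 Δ4=01111010001 Δ5=01111010011 Δ6=01111110011 Δ7=01111110111 | 7Δ
t=1: Δ0=01111110111 Δ1=01111110110 | 1Δ
t=2: Δ0=01111110110 Δ1=01111110111 Δ2=11111110111 Δ3=10110110111 Δ4=10010110111 Δ5=10010010101 Δ6=10010010001 | 6Δ
t=3: Δ0=10010010001 Δ1=10010010000 | 1Δ
t=4: Δ0=10010010000 Δ1=10010010001 Δ2=00010010001 Δ3=01011010001 Δ4=01111010001 Δ5=01111010011 Δ6=01111110011 Δ7=01111110111 | 7Δ
t=5: Δ0=01111110111 Δ1=01111110110 | 1Δ
t=6: Δ0=01111110110 Δ1=01111110111 Δ2=11111110111 Δ3=10110110111 Δ4=10010110111 Δ5=10010010101 Δ6=10010010001 | 6Δ
t=7: Δ0=10010010001 Δ1=10010010000 | 1Δ
t=8: Δ0=10010010000 Δ1=10010010001 Δ2=00010010001 Δ3=01011010001 Δ4=01111010001 Δ5=01111010011 Δ6=01111110011 Δ7=01111110111 | 7Δ
t=9: Δ0=01111110111 Δ1=01111110110 | 1Δ
t=10: Δ0=01111110110 Δ1=01111110111 Δ2=11111110111 Δ3=10110110111 Δ4=10010110111 Δ5=10010010101 Δ6=10010010001 | 6Δ
t=11: Δ0=10010010001 Δ1=10010010000 | 1Δ
t=12: Δ0=10010010000 Δ1=10010010001 Δ2=00010010001 Δ3=01011010001 Δ4=01111010001 Δ5=01111010011 Δ6=01111110011 Δ7=01111110111 | 7Δ
t=13: Δ0=01111110111 Δ1=01111110110 | 1Δ
t=14: Δ0=01111110110 Δ1=01111110111 Δ2=11111110111 Δ3=10110110111 Δ4=10010110111 Δ5=10010010101 Δ6=10010010001 | 6Δ
t=15: Δ0=10010010001 Δ1=10010010000 | 1Δ
t=16: Δ0=10010010000 Δ1=10010010001 Δ2=00010010001 Δ3=01011010001 Δ4=01111010001 Δ5=01111010011 Δ6=01111110011 Δ7=01111110111 | 7Δ
t=17: Δ0=01111110111 Δ1=01111110110 | 1Δ
t=18: Δ0=01111110110 Δ1=01111110111 Δ2=11111110111 Δ3=10110110111 Δ4=10010110111 Δ5=10010010101 Δ6=10010010001 | 6Δ

0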